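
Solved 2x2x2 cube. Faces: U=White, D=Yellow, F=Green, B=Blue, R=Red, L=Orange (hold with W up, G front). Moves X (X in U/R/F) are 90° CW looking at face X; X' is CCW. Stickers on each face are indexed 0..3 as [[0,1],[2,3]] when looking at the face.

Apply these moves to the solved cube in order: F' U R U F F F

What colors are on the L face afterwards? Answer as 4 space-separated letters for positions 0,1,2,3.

Answer: Y R O G

Derivation:
After move 1 (F'): F=GGGG U=WWRR R=YRYR D=OOYY L=OWOW
After move 2 (U): U=RWRW F=YRGG R=BBYR B=OWBB L=GGOW
After move 3 (R): R=YBRB U=RRRG F=YOGY D=OBYO B=WWWB
After move 4 (U): U=RRGR F=YBGY R=WWRB B=GGWB L=YOOW
After move 5 (F): F=GYYB U=RRWO R=GWRB D=RWYO L=YOOB
After move 6 (F): F=YGBY U=RRBO R=WWOB D=RGYO L=YROW
After move 7 (F): F=BYYG U=RRWR R=BWOB D=OWYO L=YROG
Query: L face = YROG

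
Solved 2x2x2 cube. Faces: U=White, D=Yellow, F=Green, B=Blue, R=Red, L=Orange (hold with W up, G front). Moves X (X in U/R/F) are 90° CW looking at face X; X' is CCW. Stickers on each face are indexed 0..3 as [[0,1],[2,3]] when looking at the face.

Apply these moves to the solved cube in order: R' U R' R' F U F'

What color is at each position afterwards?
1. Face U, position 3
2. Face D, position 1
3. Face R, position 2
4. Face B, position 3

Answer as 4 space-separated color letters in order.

Answer: G W B B

Derivation:
After move 1 (R'): R=RRRR U=WBWB F=GWGW D=YGYG B=YBYB
After move 2 (U): U=WWBB F=RRGW R=YBRR B=OOYB L=GWOO
After move 3 (R'): R=BRYR U=WYBO F=RWGB D=YRYW B=GOGB
After move 4 (R'): R=RRBY U=WGBG F=RYGO D=YWYB B=WORB
After move 5 (F): F=GROY U=WGOW R=BRGY D=BRYB L=GYOW
After move 6 (U): U=OWWG F=BROY R=WOGY B=GYRB L=GROW
After move 7 (F'): F=RYBO U=OWWG R=ROBY D=RWYB L=GGOW
Query 1: U[3] = G
Query 2: D[1] = W
Query 3: R[2] = B
Query 4: B[3] = B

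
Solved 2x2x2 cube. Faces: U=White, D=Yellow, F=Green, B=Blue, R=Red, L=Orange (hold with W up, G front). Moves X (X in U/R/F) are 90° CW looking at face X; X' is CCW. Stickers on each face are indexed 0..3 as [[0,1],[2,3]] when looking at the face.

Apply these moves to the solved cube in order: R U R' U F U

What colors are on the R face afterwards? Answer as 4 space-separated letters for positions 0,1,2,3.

After move 1 (R): R=RRRR U=WGWG F=GYGY D=YBYB B=WBWB
After move 2 (U): U=WWGG F=RRGY R=WBRR B=OOWB L=GYOO
After move 3 (R'): R=BRWR U=WWGO F=RWGG D=YRYY B=BOBB
After move 4 (U): U=GWOW F=BRGG R=BOWR B=GYBB L=RWOO
After move 5 (F): F=GBGR U=GWOW R=OOWR D=WBYY L=RYOR
After move 6 (U): U=OGWW F=OOGR R=GYWR B=RYBB L=GBOR
Query: R face = GYWR

Answer: G Y W R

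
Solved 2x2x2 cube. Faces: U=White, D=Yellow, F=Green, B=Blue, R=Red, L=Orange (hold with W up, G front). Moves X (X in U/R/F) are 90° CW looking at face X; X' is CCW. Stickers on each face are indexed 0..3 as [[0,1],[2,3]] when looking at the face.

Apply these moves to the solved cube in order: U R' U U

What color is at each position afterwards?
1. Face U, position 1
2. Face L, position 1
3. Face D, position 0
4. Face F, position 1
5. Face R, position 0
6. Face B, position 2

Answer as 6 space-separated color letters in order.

Answer: W R Y O G Y

Derivation:
After move 1 (U): U=WWWW F=RRGG R=BBRR B=OOBB L=GGOO
After move 2 (R'): R=BRBR U=WBWO F=RWGW D=YRYG B=YOYB
After move 3 (U): U=WWOB F=BRGW R=YOBR B=GGYB L=RWOO
After move 4 (U): U=OWBW F=YOGW R=GGBR B=RWYB L=BROO
Query 1: U[1] = W
Query 2: L[1] = R
Query 3: D[0] = Y
Query 4: F[1] = O
Query 5: R[0] = G
Query 6: B[2] = Y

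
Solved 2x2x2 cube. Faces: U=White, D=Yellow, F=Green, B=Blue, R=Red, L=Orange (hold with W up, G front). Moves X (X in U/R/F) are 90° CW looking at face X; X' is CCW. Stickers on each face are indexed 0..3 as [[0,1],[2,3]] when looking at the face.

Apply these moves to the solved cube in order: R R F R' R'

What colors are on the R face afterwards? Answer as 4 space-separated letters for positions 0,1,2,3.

After move 1 (R): R=RRRR U=WGWG F=GYGY D=YBYB B=WBWB
After move 2 (R): R=RRRR U=WYWY F=GBGB D=YWYW B=GBGB
After move 3 (F): F=GGBB U=WYOO R=WRYR D=RRYW L=OYOW
After move 4 (R'): R=RRWY U=WGOG F=GYBO D=RGYB B=WBRB
After move 5 (R'): R=RYRW U=WROW F=GGBG D=RYYO B=BBGB
Query: R face = RYRW

Answer: R Y R W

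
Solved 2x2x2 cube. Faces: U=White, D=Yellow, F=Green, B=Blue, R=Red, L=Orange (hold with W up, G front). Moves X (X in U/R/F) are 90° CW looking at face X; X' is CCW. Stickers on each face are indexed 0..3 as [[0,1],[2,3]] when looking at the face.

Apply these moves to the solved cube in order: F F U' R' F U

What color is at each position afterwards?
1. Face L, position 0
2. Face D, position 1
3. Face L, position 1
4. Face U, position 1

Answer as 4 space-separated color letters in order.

Answer: G G O W

Derivation:
After move 1 (F): F=GGGG U=WWOO R=WRWR D=RRYY L=OYOY
After move 2 (F): F=GGGG U=WWYY R=OROR D=WWYY L=OROR
After move 3 (U'): U=WYWY F=ORGG R=GGOR B=ORBB L=BBOR
After move 4 (R'): R=GRGO U=WBWO F=OYGY D=WRYG B=YRWB
After move 5 (F): F=GOYY U=WBRB R=WROO D=GGYG L=BWOR
After move 6 (U): U=RWBB F=WRYY R=YROO B=BWWB L=GOOR
Query 1: L[0] = G
Query 2: D[1] = G
Query 3: L[1] = O
Query 4: U[1] = W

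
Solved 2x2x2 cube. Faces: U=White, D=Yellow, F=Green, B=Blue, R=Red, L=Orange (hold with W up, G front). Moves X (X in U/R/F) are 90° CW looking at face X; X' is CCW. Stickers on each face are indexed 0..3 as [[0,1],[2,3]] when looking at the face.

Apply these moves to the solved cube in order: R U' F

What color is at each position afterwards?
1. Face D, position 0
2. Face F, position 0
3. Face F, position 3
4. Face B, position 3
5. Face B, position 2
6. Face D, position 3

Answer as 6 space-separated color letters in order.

After move 1 (R): R=RRRR U=WGWG F=GYGY D=YBYB B=WBWB
After move 2 (U'): U=GGWW F=OOGY R=GYRR B=RRWB L=WBOO
After move 3 (F): F=GOYO U=GGOB R=WYWR D=RGYB L=WYOB
Query 1: D[0] = R
Query 2: F[0] = G
Query 3: F[3] = O
Query 4: B[3] = B
Query 5: B[2] = W
Query 6: D[3] = B

Answer: R G O B W B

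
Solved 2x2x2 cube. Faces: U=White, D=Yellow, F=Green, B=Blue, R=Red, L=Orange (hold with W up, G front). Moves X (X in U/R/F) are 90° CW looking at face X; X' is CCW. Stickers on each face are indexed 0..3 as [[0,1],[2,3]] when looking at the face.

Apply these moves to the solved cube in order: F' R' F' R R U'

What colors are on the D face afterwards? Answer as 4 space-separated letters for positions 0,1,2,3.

Answer: W B Y Y

Derivation:
After move 1 (F'): F=GGGG U=WWRR R=YRYR D=OOYY L=OWOW
After move 2 (R'): R=RRYY U=WBRB F=GWGR D=OGYG B=YBOB
After move 3 (F'): F=WRGG U=WBRY R=GROY D=WWYG L=OBOR
After move 4 (R): R=OGYR U=WRRG F=WWGG D=WOYY B=YBBB
After move 5 (R): R=YORG U=WWRG F=WOGY D=WBYY B=GBRB
After move 6 (U'): U=WGWR F=OBGY R=WORG B=YORB L=GBOR
Query: D face = WBYY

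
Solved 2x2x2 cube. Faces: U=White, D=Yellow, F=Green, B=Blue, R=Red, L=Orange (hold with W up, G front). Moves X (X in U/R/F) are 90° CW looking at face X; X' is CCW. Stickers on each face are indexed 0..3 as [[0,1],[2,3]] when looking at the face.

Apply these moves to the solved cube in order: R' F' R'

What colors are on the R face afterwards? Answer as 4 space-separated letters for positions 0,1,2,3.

Answer: R R G Y

Derivation:
After move 1 (R'): R=RRRR U=WBWB F=GWGW D=YGYG B=YBYB
After move 2 (F'): F=WWGG U=WBRR R=GRYR D=OOYG L=OBOW
After move 3 (R'): R=RRGY U=WYRY F=WBGR D=OWYG B=GBOB
Query: R face = RRGY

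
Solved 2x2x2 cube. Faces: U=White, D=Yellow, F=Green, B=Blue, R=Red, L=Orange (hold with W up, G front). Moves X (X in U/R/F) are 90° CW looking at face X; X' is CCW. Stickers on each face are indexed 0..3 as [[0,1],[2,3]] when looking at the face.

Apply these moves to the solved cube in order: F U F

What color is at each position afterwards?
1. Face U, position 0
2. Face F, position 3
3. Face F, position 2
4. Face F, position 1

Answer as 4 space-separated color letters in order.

Answer: O R G W

Derivation:
After move 1 (F): F=GGGG U=WWOO R=WRWR D=RRYY L=OYOY
After move 2 (U): U=OWOW F=WRGG R=BBWR B=OYBB L=GGOY
After move 3 (F): F=GWGR U=OWYG R=OBWR D=WBYY L=GROR
Query 1: U[0] = O
Query 2: F[3] = R
Query 3: F[2] = G
Query 4: F[1] = W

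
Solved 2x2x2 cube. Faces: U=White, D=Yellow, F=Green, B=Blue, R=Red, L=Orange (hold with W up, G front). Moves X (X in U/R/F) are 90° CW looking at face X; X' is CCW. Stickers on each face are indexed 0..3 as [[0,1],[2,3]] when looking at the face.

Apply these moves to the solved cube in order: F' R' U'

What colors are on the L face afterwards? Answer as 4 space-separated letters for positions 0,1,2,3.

After move 1 (F'): F=GGGG U=WWRR R=YRYR D=OOYY L=OWOW
After move 2 (R'): R=RRYY U=WBRB F=GWGR D=OGYG B=YBOB
After move 3 (U'): U=BBWR F=OWGR R=GWYY B=RROB L=YBOW
Query: L face = YBOW

Answer: Y B O W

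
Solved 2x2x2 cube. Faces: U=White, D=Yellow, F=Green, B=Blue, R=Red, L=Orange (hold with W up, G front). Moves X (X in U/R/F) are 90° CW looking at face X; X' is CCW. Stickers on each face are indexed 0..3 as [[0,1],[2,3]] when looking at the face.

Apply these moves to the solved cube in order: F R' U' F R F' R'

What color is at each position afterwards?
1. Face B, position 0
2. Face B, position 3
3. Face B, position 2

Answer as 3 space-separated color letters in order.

After move 1 (F): F=GGGG U=WWOO R=WRWR D=RRYY L=OYOY
After move 2 (R'): R=RRWW U=WBOB F=GWGO D=RGYG B=YBRB
After move 3 (U'): U=BBWO F=OYGO R=GWWW B=RRRB L=YBOY
After move 4 (F): F=GOOY U=BBYB R=WWOW D=WGYG L=YROG
After move 5 (R): R=OWWW U=BOYY F=GGOG D=WRYR B=BRBB
After move 6 (F'): F=GGGO U=BOOW R=RWWW D=RGYR L=YYOY
After move 7 (R'): R=WWRW U=BBOB F=GOGW D=RGYO B=RRGB
Query 1: B[0] = R
Query 2: B[3] = B
Query 3: B[2] = G

Answer: R B G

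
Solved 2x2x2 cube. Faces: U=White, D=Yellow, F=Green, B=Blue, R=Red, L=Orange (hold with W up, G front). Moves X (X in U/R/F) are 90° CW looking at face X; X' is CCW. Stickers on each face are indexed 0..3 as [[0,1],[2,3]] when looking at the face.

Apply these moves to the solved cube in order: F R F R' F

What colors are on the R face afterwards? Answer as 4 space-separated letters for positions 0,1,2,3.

After move 1 (F): F=GGGG U=WWOO R=WRWR D=RRYY L=OYOY
After move 2 (R): R=WWRR U=WGOG F=GRGY D=RBYB B=OBWB
After move 3 (F): F=GGYR U=WGYY R=OWGR D=RWYB L=OROB
After move 4 (R'): R=WROG U=WWYO F=GGYY D=RGYR B=BBWB
After move 5 (F): F=YGYG U=WWBR R=YROG D=OWYR L=OROG
Query: R face = YROG

Answer: Y R O G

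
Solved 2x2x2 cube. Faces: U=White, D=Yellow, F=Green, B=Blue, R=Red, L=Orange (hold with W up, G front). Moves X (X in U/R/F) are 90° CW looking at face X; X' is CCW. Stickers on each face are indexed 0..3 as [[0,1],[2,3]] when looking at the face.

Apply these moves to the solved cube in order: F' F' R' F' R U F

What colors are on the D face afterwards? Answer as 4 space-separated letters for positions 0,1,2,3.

Answer: O O Y Y

Derivation:
After move 1 (F'): F=GGGG U=WWRR R=YRYR D=OOYY L=OWOW
After move 2 (F'): F=GGGG U=WWYY R=OROR D=WWYY L=OROR
After move 3 (R'): R=RROO U=WBYB F=GWGY D=WGYG B=YBWB
After move 4 (F'): F=WYGG U=WBRO R=GRWO D=RRYG L=OBOY
After move 5 (R): R=WGOR U=WYRG F=WRGG D=RWYY B=OBBB
After move 6 (U): U=RWGY F=WGGG R=OBOR B=OBBB L=WROY
After move 7 (F): F=GWGG U=RWYR R=GBYR D=OOYY L=WROW
Query: D face = OOYY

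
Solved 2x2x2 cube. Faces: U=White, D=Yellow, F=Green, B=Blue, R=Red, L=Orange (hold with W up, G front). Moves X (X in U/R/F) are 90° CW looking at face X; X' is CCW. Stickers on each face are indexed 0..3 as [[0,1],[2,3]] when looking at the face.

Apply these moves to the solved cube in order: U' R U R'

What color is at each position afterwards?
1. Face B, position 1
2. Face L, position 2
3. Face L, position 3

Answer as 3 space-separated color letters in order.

After move 1 (U'): U=WWWW F=OOGG R=GGRR B=RRBB L=BBOO
After move 2 (R): R=RGRG U=WOWG F=OYGY D=YBYR B=WRWB
After move 3 (U): U=WWGO F=RGGY R=WRRG B=BBWB L=OYOO
After move 4 (R'): R=RGWR U=WWGB F=RWGO D=YGYY B=RBBB
Query 1: B[1] = B
Query 2: L[2] = O
Query 3: L[3] = O

Answer: B O O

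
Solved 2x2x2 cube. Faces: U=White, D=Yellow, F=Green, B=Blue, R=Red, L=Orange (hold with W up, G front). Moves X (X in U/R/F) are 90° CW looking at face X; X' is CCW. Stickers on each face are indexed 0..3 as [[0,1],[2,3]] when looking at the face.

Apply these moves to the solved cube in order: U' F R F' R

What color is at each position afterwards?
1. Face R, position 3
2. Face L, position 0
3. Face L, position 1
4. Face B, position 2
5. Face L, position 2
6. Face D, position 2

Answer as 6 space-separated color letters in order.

After move 1 (U'): U=WWWW F=OOGG R=GGRR B=RRBB L=BBOO
After move 2 (F): F=GOGO U=WWOB R=WGWR D=RGYY L=BYOY
After move 3 (R): R=WWRG U=WOOO F=GGGY D=RBYR B=BRWB
After move 4 (F'): F=GYGG U=WOWR R=BWRG D=YYYR L=BOOO
After move 5 (R): R=RBGW U=WYWG F=GYGR D=YWYB B=RROB
Query 1: R[3] = W
Query 2: L[0] = B
Query 3: L[1] = O
Query 4: B[2] = O
Query 5: L[2] = O
Query 6: D[2] = Y

Answer: W B O O O Y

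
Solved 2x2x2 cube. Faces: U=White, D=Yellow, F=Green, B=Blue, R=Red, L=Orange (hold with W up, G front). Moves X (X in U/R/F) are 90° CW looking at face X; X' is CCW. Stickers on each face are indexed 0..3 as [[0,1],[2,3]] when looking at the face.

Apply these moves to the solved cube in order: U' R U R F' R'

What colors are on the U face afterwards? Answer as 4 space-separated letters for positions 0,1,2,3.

After move 1 (U'): U=WWWW F=OOGG R=GGRR B=RRBB L=BBOO
After move 2 (R): R=RGRG U=WOWG F=OYGY D=YBYR B=WRWB
After move 3 (U): U=WWGO F=RGGY R=WRRG B=BBWB L=OYOO
After move 4 (R): R=RWGR U=WGGY F=RBGR D=YWYB B=OBWB
After move 5 (F'): F=BRRG U=WGRG R=WWYR D=YOYB L=OYOG
After move 6 (R'): R=WRWY U=WWRO F=BGRG D=YRYG B=BBOB
Query: U face = WWRO

Answer: W W R O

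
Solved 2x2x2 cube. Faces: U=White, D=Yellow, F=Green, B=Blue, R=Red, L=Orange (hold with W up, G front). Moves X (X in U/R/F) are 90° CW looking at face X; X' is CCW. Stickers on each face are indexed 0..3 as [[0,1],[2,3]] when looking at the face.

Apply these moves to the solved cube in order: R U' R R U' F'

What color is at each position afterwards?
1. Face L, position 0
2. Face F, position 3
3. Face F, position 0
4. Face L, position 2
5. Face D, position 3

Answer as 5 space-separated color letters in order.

After move 1 (R): R=RRRR U=WGWG F=GYGY D=YBYB B=WBWB
After move 2 (U'): U=GGWW F=OOGY R=GYRR B=RRWB L=WBOO
After move 3 (R): R=RGRY U=GOWY F=OBGB D=YWYR B=WRGB
After move 4 (R): R=RRYG U=GBWB F=OWGR D=YGYW B=YROB
After move 5 (U'): U=BBGW F=WBGR R=OWYG B=RROB L=YROO
After move 6 (F'): F=BRWG U=BBOY R=GWYG D=ROYW L=YWOG
Query 1: L[0] = Y
Query 2: F[3] = G
Query 3: F[0] = B
Query 4: L[2] = O
Query 5: D[3] = W

Answer: Y G B O W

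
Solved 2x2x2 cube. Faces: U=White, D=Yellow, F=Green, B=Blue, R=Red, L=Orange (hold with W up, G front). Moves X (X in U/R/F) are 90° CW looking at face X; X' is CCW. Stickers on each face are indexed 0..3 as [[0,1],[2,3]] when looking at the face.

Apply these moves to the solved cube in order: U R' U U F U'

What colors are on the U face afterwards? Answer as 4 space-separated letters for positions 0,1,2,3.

Answer: W R O O

Derivation:
After move 1 (U): U=WWWW F=RRGG R=BBRR B=OOBB L=GGOO
After move 2 (R'): R=BRBR U=WBWO F=RWGW D=YRYG B=YOYB
After move 3 (U): U=WWOB F=BRGW R=YOBR B=GGYB L=RWOO
After move 4 (U): U=OWBW F=YOGW R=GGBR B=RWYB L=BROO
After move 5 (F): F=GYWO U=OWOR R=BGWR D=BGYG L=BYOR
After move 6 (U'): U=WROO F=BYWO R=GYWR B=BGYB L=RWOR
Query: U face = WROO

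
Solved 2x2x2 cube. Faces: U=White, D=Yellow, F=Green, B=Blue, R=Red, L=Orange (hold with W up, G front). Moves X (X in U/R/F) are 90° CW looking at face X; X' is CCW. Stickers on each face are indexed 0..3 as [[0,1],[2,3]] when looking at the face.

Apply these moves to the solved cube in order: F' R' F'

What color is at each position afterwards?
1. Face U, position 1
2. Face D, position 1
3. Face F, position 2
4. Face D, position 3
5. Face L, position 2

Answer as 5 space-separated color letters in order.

After move 1 (F'): F=GGGG U=WWRR R=YRYR D=OOYY L=OWOW
After move 2 (R'): R=RRYY U=WBRB F=GWGR D=OGYG B=YBOB
After move 3 (F'): F=WRGG U=WBRY R=GROY D=WWYG L=OBOR
Query 1: U[1] = B
Query 2: D[1] = W
Query 3: F[2] = G
Query 4: D[3] = G
Query 5: L[2] = O

Answer: B W G G O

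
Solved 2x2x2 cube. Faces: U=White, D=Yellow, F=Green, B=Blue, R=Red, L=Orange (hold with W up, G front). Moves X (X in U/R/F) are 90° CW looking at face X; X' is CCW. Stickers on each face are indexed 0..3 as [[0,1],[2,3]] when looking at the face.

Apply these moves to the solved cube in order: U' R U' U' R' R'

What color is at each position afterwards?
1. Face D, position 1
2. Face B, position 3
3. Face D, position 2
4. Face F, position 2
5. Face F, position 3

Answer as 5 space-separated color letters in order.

Answer: W B Y G O

Derivation:
After move 1 (U'): U=WWWW F=OOGG R=GGRR B=RRBB L=BBOO
After move 2 (R): R=RGRG U=WOWG F=OYGY D=YBYR B=WRWB
After move 3 (U'): U=OGWW F=BBGY R=OYRG B=RGWB L=WROO
After move 4 (U'): U=GWOW F=WRGY R=BBRG B=OYWB L=RGOO
After move 5 (R'): R=BGBR U=GWOO F=WWGW D=YRYY B=RYBB
After move 6 (R'): R=GRBB U=GBOR F=WWGO D=YWYW B=YYRB
Query 1: D[1] = W
Query 2: B[3] = B
Query 3: D[2] = Y
Query 4: F[2] = G
Query 5: F[3] = O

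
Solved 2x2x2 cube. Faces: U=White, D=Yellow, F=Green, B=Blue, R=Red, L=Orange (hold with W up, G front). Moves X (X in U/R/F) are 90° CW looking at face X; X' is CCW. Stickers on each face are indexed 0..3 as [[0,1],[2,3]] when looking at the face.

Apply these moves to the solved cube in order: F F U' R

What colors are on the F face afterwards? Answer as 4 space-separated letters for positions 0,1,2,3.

After move 1 (F): F=GGGG U=WWOO R=WRWR D=RRYY L=OYOY
After move 2 (F): F=GGGG U=WWYY R=OROR D=WWYY L=OROR
After move 3 (U'): U=WYWY F=ORGG R=GGOR B=ORBB L=BBOR
After move 4 (R): R=OGRG U=WRWG F=OWGY D=WBYO B=YRYB
Query: F face = OWGY

Answer: O W G Y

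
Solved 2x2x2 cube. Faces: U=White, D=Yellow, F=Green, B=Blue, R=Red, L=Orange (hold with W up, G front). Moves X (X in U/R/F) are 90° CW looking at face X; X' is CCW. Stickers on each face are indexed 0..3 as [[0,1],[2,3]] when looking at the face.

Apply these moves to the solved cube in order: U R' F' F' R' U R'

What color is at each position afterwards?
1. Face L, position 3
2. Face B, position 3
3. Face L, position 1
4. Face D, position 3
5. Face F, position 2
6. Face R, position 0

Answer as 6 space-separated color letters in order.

Answer: B B B Y W O

Derivation:
After move 1 (U): U=WWWW F=RRGG R=BBRR B=OOBB L=GGOO
After move 2 (R'): R=BRBR U=WBWO F=RWGW D=YRYG B=YOYB
After move 3 (F'): F=WWRG U=WBBB R=RRYR D=GOYG L=GOOW
After move 4 (F'): F=WGWR U=WBRY R=ORGR D=OWYG L=GBOB
After move 5 (R'): R=RROG U=WYRY F=WBWY D=OGYR B=GOWB
After move 6 (U): U=RWYY F=RRWY R=GOOG B=GBWB L=WBOB
After move 7 (R'): R=OGGO U=RWYG F=RWWY D=ORYY B=RBGB
Query 1: L[3] = B
Query 2: B[3] = B
Query 3: L[1] = B
Query 4: D[3] = Y
Query 5: F[2] = W
Query 6: R[0] = O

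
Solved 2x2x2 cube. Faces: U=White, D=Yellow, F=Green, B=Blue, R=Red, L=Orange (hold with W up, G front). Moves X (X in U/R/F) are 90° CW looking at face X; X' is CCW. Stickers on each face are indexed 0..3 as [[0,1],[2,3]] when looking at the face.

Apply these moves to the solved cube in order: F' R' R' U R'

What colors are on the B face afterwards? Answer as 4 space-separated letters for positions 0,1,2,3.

Answer: R W W B

Derivation:
After move 1 (F'): F=GGGG U=WWRR R=YRYR D=OOYY L=OWOW
After move 2 (R'): R=RRYY U=WBRB F=GWGR D=OGYG B=YBOB
After move 3 (R'): R=RYRY U=WORY F=GBGB D=OWYR B=GBGB
After move 4 (U): U=RWYO F=RYGB R=GBRY B=OWGB L=GBOW
After move 5 (R'): R=BYGR U=RGYO F=RWGO D=OYYB B=RWWB
Query: B face = RWWB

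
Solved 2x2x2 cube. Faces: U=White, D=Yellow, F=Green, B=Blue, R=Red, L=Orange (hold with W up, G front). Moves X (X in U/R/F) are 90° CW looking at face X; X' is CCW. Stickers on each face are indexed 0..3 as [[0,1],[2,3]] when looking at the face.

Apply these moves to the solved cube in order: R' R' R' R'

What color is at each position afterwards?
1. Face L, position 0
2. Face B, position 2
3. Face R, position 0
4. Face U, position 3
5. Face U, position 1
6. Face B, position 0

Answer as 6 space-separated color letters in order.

Answer: O B R W W B

Derivation:
After move 1 (R'): R=RRRR U=WBWB F=GWGW D=YGYG B=YBYB
After move 2 (R'): R=RRRR U=WYWY F=GBGB D=YWYW B=GBGB
After move 3 (R'): R=RRRR U=WGWG F=GYGY D=YBYB B=WBWB
After move 4 (R'): R=RRRR U=WWWW F=GGGG D=YYYY B=BBBB
Query 1: L[0] = O
Query 2: B[2] = B
Query 3: R[0] = R
Query 4: U[3] = W
Query 5: U[1] = W
Query 6: B[0] = B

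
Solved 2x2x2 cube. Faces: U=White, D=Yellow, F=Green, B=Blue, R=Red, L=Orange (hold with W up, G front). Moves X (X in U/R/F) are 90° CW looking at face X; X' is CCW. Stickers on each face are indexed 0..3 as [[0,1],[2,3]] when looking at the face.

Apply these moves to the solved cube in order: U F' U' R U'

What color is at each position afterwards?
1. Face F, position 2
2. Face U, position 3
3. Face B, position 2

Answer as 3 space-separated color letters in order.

Answer: R W R

Derivation:
After move 1 (U): U=WWWW F=RRGG R=BBRR B=OOBB L=GGOO
After move 2 (F'): F=RGRG U=WWBR R=YBYR D=GOYY L=GWOW
After move 3 (U'): U=WRWB F=GWRG R=RGYR B=YBBB L=OOOW
After move 4 (R): R=YRRG U=WWWG F=GORY D=GBYY B=BBRB
After move 5 (U'): U=WGWW F=OORY R=GORG B=YRRB L=BBOW
Query 1: F[2] = R
Query 2: U[3] = W
Query 3: B[2] = R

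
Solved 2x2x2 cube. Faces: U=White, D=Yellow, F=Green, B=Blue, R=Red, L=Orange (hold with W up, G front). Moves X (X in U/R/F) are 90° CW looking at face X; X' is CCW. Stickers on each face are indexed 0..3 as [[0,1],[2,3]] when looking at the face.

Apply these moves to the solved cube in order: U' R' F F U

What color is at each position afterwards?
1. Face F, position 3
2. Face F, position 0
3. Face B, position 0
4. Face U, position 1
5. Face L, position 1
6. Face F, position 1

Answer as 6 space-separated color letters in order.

Answer: O O B W G R

Derivation:
After move 1 (U'): U=WWWW F=OOGG R=GGRR B=RRBB L=BBOO
After move 2 (R'): R=GRGR U=WBWR F=OWGW D=YOYG B=YRYB
After move 3 (F): F=GOWW U=WBOB R=WRRR D=GGYG L=BYOO
After move 4 (F): F=WGWO U=WBOY R=ORBR D=RWYG L=BGOG
After move 5 (U): U=OWYB F=ORWO R=YRBR B=BGYB L=WGOG
Query 1: F[3] = O
Query 2: F[0] = O
Query 3: B[0] = B
Query 4: U[1] = W
Query 5: L[1] = G
Query 6: F[1] = R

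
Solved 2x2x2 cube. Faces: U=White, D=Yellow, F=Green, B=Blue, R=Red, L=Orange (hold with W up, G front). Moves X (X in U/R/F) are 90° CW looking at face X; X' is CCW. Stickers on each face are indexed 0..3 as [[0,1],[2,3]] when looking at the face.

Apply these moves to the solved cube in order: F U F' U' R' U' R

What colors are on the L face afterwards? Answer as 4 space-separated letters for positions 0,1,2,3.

Answer: Y B O O

Derivation:
After move 1 (F): F=GGGG U=WWOO R=WRWR D=RRYY L=OYOY
After move 2 (U): U=OWOW F=WRGG R=BBWR B=OYBB L=GGOY
After move 3 (F'): F=RGWG U=OWBW R=RBRR D=GYYY L=GWOO
After move 4 (U'): U=WWOB F=GWWG R=RGRR B=RBBB L=OYOO
After move 5 (R'): R=GRRR U=WBOR F=GWWB D=GWYG B=YBYB
After move 6 (U'): U=BRWO F=OYWB R=GWRR B=GRYB L=YBOO
After move 7 (R): R=RGRW U=BYWB F=OWWG D=GYYG B=ORRB
Query: L face = YBOO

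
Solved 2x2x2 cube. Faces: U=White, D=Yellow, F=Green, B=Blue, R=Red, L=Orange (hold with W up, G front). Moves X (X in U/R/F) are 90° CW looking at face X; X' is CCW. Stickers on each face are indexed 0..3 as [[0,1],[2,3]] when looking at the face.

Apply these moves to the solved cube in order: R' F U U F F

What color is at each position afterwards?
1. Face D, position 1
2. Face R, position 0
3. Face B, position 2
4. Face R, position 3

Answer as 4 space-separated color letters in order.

After move 1 (R'): R=RRRR U=WBWB F=GWGW D=YGYG B=YBYB
After move 2 (F): F=GGWW U=WBOO R=WRBR D=RRYG L=OYOG
After move 3 (U): U=OWOB F=WRWW R=YBBR B=OYYB L=GGOG
After move 4 (U): U=OOBW F=YBWW R=OYBR B=GGYB L=WROG
After move 5 (F): F=WYWB U=OOGR R=BYWR D=BOYG L=WROR
After move 6 (F): F=WWBY U=OORR R=GYRR D=WBYG L=WBOO
Query 1: D[1] = B
Query 2: R[0] = G
Query 3: B[2] = Y
Query 4: R[3] = R

Answer: B G Y R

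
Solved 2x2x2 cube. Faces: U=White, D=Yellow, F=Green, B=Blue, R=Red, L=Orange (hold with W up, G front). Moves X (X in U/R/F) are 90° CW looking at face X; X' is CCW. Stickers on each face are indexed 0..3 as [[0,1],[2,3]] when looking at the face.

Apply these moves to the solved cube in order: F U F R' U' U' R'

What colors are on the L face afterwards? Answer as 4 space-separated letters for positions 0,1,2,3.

After move 1 (F): F=GGGG U=WWOO R=WRWR D=RRYY L=OYOY
After move 2 (U): U=OWOW F=WRGG R=BBWR B=OYBB L=GGOY
After move 3 (F): F=GWGR U=OWYG R=OBWR D=WBYY L=GROR
After move 4 (R'): R=BROW U=OBYO F=GWGG D=WWYR B=YYBB
After move 5 (U'): U=BOOY F=GRGG R=GWOW B=BRBB L=YYOR
After move 6 (U'): U=OYBO F=YYGG R=GROW B=GWBB L=BROR
After move 7 (R'): R=RWGO U=OBBG F=YYGO D=WYYG B=RWWB
Query: L face = BROR

Answer: B R O R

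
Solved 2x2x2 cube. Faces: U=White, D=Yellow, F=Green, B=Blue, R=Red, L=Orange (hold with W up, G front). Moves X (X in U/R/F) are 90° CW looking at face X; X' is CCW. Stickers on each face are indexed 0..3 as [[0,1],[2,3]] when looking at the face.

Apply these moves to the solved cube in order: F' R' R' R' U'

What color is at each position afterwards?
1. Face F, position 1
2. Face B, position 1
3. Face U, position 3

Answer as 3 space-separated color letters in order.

Answer: W Y R

Derivation:
After move 1 (F'): F=GGGG U=WWRR R=YRYR D=OOYY L=OWOW
After move 2 (R'): R=RRYY U=WBRB F=GWGR D=OGYG B=YBOB
After move 3 (R'): R=RYRY U=WORY F=GBGB D=OWYR B=GBGB
After move 4 (R'): R=YYRR U=WGRG F=GOGY D=OBYB B=RBWB
After move 5 (U'): U=GGWR F=OWGY R=GORR B=YYWB L=RBOW
Query 1: F[1] = W
Query 2: B[1] = Y
Query 3: U[3] = R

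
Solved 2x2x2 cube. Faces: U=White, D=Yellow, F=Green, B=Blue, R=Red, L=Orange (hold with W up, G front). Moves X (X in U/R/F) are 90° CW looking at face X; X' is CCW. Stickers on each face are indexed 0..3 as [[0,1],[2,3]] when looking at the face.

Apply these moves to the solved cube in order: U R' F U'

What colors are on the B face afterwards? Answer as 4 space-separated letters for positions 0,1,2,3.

Answer: W R Y B

Derivation:
After move 1 (U): U=WWWW F=RRGG R=BBRR B=OOBB L=GGOO
After move 2 (R'): R=BRBR U=WBWO F=RWGW D=YRYG B=YOYB
After move 3 (F): F=GRWW U=WBOG R=WROR D=BBYG L=GYOR
After move 4 (U'): U=BGWO F=GYWW R=GROR B=WRYB L=YOOR
Query: B face = WRYB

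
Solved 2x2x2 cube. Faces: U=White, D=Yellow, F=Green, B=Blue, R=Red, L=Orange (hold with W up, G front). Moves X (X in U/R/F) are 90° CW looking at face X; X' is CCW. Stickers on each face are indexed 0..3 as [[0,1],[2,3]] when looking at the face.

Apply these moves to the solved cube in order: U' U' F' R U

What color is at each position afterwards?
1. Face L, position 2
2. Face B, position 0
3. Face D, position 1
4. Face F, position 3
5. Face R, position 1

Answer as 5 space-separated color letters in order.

After move 1 (U'): U=WWWW F=OOGG R=GGRR B=RRBB L=BBOO
After move 2 (U'): U=WWWW F=BBGG R=OORR B=GGBB L=RROO
After move 3 (F'): F=BGBG U=WWOR R=YOYR D=ROYY L=RWOW
After move 4 (R): R=YYRO U=WGOG F=BOBY D=RBYG B=RGWB
After move 5 (U): U=OWGG F=YYBY R=RGRO B=RWWB L=BOOW
Query 1: L[2] = O
Query 2: B[0] = R
Query 3: D[1] = B
Query 4: F[3] = Y
Query 5: R[1] = G

Answer: O R B Y G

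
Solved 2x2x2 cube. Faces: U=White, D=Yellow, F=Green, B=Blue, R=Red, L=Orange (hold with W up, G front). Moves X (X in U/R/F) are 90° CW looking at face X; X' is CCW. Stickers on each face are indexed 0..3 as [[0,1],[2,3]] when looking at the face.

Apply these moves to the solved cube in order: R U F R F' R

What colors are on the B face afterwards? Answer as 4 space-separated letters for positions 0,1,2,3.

After move 1 (R): R=RRRR U=WGWG F=GYGY D=YBYB B=WBWB
After move 2 (U): U=WWGG F=RRGY R=WBRR B=OOWB L=GYOO
After move 3 (F): F=GRYR U=WWOY R=GBGR D=RWYB L=GYOB
After move 4 (R): R=GGRB U=WROR F=GWYB D=RWYO B=YOWB
After move 5 (F'): F=WBGY U=WRGR R=WGRB D=YBYO L=GROO
After move 6 (R): R=RWBG U=WBGY F=WBGO D=YWYY B=RORB
Query: B face = RORB

Answer: R O R B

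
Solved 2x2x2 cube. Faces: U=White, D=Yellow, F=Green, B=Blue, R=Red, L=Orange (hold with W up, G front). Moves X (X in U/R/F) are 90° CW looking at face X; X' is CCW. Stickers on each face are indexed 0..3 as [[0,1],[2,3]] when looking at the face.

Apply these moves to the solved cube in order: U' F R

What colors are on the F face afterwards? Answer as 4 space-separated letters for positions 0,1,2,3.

After move 1 (U'): U=WWWW F=OOGG R=GGRR B=RRBB L=BBOO
After move 2 (F): F=GOGO U=WWOB R=WGWR D=RGYY L=BYOY
After move 3 (R): R=WWRG U=WOOO F=GGGY D=RBYR B=BRWB
Query: F face = GGGY

Answer: G G G Y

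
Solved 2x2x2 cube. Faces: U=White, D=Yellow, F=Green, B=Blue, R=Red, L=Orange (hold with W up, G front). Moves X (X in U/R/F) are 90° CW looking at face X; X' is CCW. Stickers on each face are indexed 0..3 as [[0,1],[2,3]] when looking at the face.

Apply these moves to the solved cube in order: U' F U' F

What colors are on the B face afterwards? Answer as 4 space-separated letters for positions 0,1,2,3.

After move 1 (U'): U=WWWW F=OOGG R=GGRR B=RRBB L=BBOO
After move 2 (F): F=GOGO U=WWOB R=WGWR D=RGYY L=BYOY
After move 3 (U'): U=WBWO F=BYGO R=GOWR B=WGBB L=RROY
After move 4 (F): F=GBOY U=WBYR R=WOOR D=WGYY L=RROG
Query: B face = WGBB

Answer: W G B B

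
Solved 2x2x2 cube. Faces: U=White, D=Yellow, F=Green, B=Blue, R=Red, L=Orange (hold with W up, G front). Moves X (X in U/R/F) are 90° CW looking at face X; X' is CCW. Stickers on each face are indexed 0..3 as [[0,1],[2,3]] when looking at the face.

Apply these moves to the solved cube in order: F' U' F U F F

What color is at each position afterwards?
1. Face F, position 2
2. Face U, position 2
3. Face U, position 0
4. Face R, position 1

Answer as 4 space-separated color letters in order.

After move 1 (F'): F=GGGG U=WWRR R=YRYR D=OOYY L=OWOW
After move 2 (U'): U=WRWR F=OWGG R=GGYR B=YRBB L=BBOW
After move 3 (F): F=GOGW U=WRWB R=WGRR D=YGYY L=BOOO
After move 4 (U): U=WWBR F=WGGW R=YRRR B=BOBB L=GOOO
After move 5 (F): F=GWWG U=WWOO R=BRRR D=RYYY L=GYOG
After move 6 (F): F=WGGW U=WWGY R=OROR D=RBYY L=GROY
Query 1: F[2] = G
Query 2: U[2] = G
Query 3: U[0] = W
Query 4: R[1] = R

Answer: G G W R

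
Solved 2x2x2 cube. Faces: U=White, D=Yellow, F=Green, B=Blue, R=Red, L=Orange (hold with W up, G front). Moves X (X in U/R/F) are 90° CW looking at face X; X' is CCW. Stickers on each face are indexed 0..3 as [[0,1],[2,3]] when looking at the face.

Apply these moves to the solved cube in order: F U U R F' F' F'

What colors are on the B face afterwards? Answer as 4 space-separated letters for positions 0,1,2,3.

After move 1 (F): F=GGGG U=WWOO R=WRWR D=RRYY L=OYOY
After move 2 (U): U=OWOW F=WRGG R=BBWR B=OYBB L=GGOY
After move 3 (U): U=OOWW F=BBGG R=OYWR B=GGBB L=WROY
After move 4 (R): R=WORY U=OBWG F=BRGY D=RBYG B=WGOB
After move 5 (F'): F=RYBG U=OBWR R=BORY D=RYYG L=WGOW
After move 6 (F'): F=YGRB U=OBBR R=YORY D=GWYG L=WROW
After move 7 (F'): F=GBYR U=OBYR R=WOGY D=RWYG L=WROB
Query: B face = WGOB

Answer: W G O B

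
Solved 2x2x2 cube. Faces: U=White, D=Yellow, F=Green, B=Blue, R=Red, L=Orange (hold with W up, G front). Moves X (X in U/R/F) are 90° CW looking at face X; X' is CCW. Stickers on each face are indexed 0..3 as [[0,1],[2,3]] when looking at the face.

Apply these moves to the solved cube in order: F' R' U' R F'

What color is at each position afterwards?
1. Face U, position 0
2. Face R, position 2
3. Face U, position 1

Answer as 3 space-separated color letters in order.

After move 1 (F'): F=GGGG U=WWRR R=YRYR D=OOYY L=OWOW
After move 2 (R'): R=RRYY U=WBRB F=GWGR D=OGYG B=YBOB
After move 3 (U'): U=BBWR F=OWGR R=GWYY B=RROB L=YBOW
After move 4 (R): R=YGYW U=BWWR F=OGGG D=OOYR B=RRBB
After move 5 (F'): F=GGOG U=BWYY R=OGOW D=BWYR L=YROW
Query 1: U[0] = B
Query 2: R[2] = O
Query 3: U[1] = W

Answer: B O W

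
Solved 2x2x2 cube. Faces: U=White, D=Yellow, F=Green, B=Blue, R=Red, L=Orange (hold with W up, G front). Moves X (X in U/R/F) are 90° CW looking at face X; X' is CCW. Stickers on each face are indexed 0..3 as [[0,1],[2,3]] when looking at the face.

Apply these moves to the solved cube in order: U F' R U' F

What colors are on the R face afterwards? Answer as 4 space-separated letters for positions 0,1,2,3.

After move 1 (U): U=WWWW F=RRGG R=BBRR B=OOBB L=GGOO
After move 2 (F'): F=RGRG U=WWBR R=YBYR D=GOYY L=GWOW
After move 3 (R): R=YYRB U=WGBG F=RORY D=GBYO B=ROWB
After move 4 (U'): U=GGWB F=GWRY R=RORB B=YYWB L=ROOW
After move 5 (F): F=RGYW U=GGWO R=WOBB D=RRYO L=RGOB
Query: R face = WOBB

Answer: W O B B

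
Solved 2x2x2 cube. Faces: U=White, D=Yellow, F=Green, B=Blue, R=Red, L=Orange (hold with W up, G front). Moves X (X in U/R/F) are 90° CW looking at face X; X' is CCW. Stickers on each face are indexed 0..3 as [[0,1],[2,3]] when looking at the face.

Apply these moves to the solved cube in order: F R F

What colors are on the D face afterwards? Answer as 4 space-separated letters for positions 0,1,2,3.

Answer: R W Y B

Derivation:
After move 1 (F): F=GGGG U=WWOO R=WRWR D=RRYY L=OYOY
After move 2 (R): R=WWRR U=WGOG F=GRGY D=RBYB B=OBWB
After move 3 (F): F=GGYR U=WGYY R=OWGR D=RWYB L=OROB
Query: D face = RWYB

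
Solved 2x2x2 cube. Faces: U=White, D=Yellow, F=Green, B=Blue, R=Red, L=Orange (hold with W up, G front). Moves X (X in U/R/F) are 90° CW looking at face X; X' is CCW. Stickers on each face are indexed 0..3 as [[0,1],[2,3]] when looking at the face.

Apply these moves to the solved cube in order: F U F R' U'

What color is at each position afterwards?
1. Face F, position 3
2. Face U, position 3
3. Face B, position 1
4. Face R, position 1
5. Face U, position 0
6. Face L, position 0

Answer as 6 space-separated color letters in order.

Answer: G Y R W B Y

Derivation:
After move 1 (F): F=GGGG U=WWOO R=WRWR D=RRYY L=OYOY
After move 2 (U): U=OWOW F=WRGG R=BBWR B=OYBB L=GGOY
After move 3 (F): F=GWGR U=OWYG R=OBWR D=WBYY L=GROR
After move 4 (R'): R=BROW U=OBYO F=GWGG D=WWYR B=YYBB
After move 5 (U'): U=BOOY F=GRGG R=GWOW B=BRBB L=YYOR
Query 1: F[3] = G
Query 2: U[3] = Y
Query 3: B[1] = R
Query 4: R[1] = W
Query 5: U[0] = B
Query 6: L[0] = Y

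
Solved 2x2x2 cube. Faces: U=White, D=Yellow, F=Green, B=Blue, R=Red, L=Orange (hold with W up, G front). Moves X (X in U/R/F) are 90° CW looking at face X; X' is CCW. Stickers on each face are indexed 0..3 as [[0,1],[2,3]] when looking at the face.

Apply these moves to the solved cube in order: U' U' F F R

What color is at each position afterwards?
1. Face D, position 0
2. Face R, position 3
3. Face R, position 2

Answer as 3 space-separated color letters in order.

Answer: W O R

Derivation:
After move 1 (U'): U=WWWW F=OOGG R=GGRR B=RRBB L=BBOO
After move 2 (U'): U=WWWW F=BBGG R=OORR B=GGBB L=RROO
After move 3 (F): F=GBGB U=WWOR R=WOWR D=ROYY L=RYOY
After move 4 (F): F=GGBB U=WWYY R=OORR D=WWYY L=RROO
After move 5 (R): R=RORO U=WGYB F=GWBY D=WBYG B=YGWB
Query 1: D[0] = W
Query 2: R[3] = O
Query 3: R[2] = R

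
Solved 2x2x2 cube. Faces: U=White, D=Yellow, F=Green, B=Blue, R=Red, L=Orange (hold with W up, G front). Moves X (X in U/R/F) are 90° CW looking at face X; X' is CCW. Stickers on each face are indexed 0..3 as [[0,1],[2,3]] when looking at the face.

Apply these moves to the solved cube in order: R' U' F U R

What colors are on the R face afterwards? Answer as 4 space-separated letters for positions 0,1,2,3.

Answer: W R R R

Derivation:
After move 1 (R'): R=RRRR U=WBWB F=GWGW D=YGYG B=YBYB
After move 2 (U'): U=BBWW F=OOGW R=GWRR B=RRYB L=YBOO
After move 3 (F): F=GOWO U=BBOB R=WWWR D=RGYG L=YYOG
After move 4 (U): U=OBBB F=WWWO R=RRWR B=YYYB L=GOOG
After move 5 (R): R=WRRR U=OWBO F=WGWG D=RYYY B=BYBB
Query: R face = WRRR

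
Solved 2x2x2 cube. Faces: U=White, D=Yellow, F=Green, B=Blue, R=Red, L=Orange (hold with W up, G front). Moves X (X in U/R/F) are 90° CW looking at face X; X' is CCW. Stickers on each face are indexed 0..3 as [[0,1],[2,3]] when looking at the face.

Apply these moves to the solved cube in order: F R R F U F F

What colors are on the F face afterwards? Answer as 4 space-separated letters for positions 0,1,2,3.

After move 1 (F): F=GGGG U=WWOO R=WRWR D=RRYY L=OYOY
After move 2 (R): R=WWRR U=WGOG F=GRGY D=RBYB B=OBWB
After move 3 (R): R=RWRW U=WROY F=GBGB D=RWYO B=GBGB
After move 4 (F): F=GGBB U=WRYY R=OWYW D=RRYO L=OROW
After move 5 (U): U=YWYR F=OWBB R=GBYW B=ORGB L=GGOW
After move 6 (F): F=BOBW U=YWWG R=YBRW D=YGYO L=GROR
After move 7 (F): F=BBWO U=YWRR R=WBGW D=RYYO L=GYOG
Query: F face = BBWO

Answer: B B W O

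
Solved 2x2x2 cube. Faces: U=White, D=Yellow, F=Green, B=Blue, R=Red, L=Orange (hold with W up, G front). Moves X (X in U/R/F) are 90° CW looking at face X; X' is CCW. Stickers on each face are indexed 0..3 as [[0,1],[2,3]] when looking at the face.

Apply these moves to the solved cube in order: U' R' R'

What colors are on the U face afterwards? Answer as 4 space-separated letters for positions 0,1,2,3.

After move 1 (U'): U=WWWW F=OOGG R=GGRR B=RRBB L=BBOO
After move 2 (R'): R=GRGR U=WBWR F=OWGW D=YOYG B=YRYB
After move 3 (R'): R=RRGG U=WYWY F=OBGR D=YWYW B=GROB
Query: U face = WYWY

Answer: W Y W Y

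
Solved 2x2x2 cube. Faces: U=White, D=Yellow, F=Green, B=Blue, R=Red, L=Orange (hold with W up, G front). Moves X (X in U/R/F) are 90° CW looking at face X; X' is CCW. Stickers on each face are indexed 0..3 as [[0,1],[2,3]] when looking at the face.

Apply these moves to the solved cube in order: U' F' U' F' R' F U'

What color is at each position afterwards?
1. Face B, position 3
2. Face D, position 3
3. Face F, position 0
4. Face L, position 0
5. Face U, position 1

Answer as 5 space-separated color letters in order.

After move 1 (U'): U=WWWW F=OOGG R=GGRR B=RRBB L=BBOO
After move 2 (F'): F=OGOG U=WWGR R=YGYR D=BOYY L=BWOW
After move 3 (U'): U=WRWG F=BWOG R=OGYR B=YGBB L=RROW
After move 4 (F'): F=WGBO U=WROY R=OGBR D=RWYY L=RGOW
After move 5 (R'): R=GROB U=WBOY F=WRBY D=RGYO B=YGWB
After move 6 (F): F=BWYR U=WBWG R=ORYB D=OGYO L=RROG
After move 7 (U'): U=BGWW F=RRYR R=BWYB B=ORWB L=YGOG
Query 1: B[3] = B
Query 2: D[3] = O
Query 3: F[0] = R
Query 4: L[0] = Y
Query 5: U[1] = G

Answer: B O R Y G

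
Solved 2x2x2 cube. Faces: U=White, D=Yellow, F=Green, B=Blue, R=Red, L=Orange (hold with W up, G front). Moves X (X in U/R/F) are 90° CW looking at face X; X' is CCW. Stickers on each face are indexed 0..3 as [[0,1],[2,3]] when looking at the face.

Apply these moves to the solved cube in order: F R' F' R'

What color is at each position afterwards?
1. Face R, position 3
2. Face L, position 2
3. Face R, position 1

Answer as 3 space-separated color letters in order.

Answer: R O W

Derivation:
After move 1 (F): F=GGGG U=WWOO R=WRWR D=RRYY L=OYOY
After move 2 (R'): R=RRWW U=WBOB F=GWGO D=RGYG B=YBRB
After move 3 (F'): F=WOGG U=WBRW R=GRRW D=YYYG L=OBOO
After move 4 (R'): R=RWGR U=WRRY F=WBGW D=YOYG B=GBYB
Query 1: R[3] = R
Query 2: L[2] = O
Query 3: R[1] = W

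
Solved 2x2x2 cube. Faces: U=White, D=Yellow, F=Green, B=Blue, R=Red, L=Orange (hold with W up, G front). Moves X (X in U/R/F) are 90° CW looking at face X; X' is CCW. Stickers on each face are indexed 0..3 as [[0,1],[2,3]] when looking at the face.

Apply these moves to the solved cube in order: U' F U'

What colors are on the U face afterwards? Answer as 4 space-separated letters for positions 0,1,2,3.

Answer: W B W O

Derivation:
After move 1 (U'): U=WWWW F=OOGG R=GGRR B=RRBB L=BBOO
After move 2 (F): F=GOGO U=WWOB R=WGWR D=RGYY L=BYOY
After move 3 (U'): U=WBWO F=BYGO R=GOWR B=WGBB L=RROY
Query: U face = WBWO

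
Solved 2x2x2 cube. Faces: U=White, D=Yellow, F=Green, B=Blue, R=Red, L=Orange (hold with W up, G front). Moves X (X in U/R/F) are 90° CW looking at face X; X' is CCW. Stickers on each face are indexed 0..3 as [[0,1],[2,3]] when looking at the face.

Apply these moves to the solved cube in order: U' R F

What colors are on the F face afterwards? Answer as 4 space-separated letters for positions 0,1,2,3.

After move 1 (U'): U=WWWW F=OOGG R=GGRR B=RRBB L=BBOO
After move 2 (R): R=RGRG U=WOWG F=OYGY D=YBYR B=WRWB
After move 3 (F): F=GOYY U=WOOB R=WGGG D=RRYR L=BYOB
Query: F face = GOYY

Answer: G O Y Y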